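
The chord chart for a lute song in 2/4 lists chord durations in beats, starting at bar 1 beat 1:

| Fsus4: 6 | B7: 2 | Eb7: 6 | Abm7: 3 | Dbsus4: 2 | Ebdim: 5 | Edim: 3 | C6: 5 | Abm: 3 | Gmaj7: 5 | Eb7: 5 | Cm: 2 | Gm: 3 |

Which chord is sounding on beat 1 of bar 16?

Beat 1 of bar 16 is beat (16−1)×2 + 1 = 31 overall.
Running totals: Fsus4 ends at 6, B7 ends at 8, Eb7 ends at 14, Abm7 ends at 17, Dbsus4 ends at 19, Ebdim ends at 24, Edim ends at 27, C6 ends at 32.
Beat 31 falls within C6.

C6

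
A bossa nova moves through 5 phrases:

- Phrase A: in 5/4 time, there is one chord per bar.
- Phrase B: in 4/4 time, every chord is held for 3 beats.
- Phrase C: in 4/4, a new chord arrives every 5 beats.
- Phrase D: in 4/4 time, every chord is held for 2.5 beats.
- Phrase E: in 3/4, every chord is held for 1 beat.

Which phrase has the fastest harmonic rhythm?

A: 5/5 = 1 chord/bar.
B: 4/3 = 4/3 chords/bar.
C: 4/5 = 0.8 chords/bar.
D: 4/2.5 = 1.6 chords/bar.
E: 3/1 = 3 chords/bar.
Fastest is E at 3 chords/bar.

Phrase E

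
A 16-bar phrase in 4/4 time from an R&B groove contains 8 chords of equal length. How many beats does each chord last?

8 beats

16 bars × 4 beats/bar = 64 beats total.
64 beats ÷ 8 chords = 8 beats per chord.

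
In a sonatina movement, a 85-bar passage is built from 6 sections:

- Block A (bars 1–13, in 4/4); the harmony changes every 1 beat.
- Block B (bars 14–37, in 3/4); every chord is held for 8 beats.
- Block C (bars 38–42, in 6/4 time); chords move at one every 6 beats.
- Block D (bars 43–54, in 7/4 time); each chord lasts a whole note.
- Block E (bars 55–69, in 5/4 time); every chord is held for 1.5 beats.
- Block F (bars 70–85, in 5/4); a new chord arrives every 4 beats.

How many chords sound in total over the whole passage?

A has 52 beats and chords last 1 each, so 52 chords.
B has 72 beats and chords last 8 each, so 9 chords.
C has 30 beats and chords last 6 each, so 5 chords.
D has 84 beats and chords last 4 each, so 21 chords.
E has 75 beats and chords last 1.5 each, so 50 chords.
F has 80 beats and chords last 4 each, so 20 chords.
Total: 52 + 9 + 5 + 21 + 50 + 20 = 157.

157 chords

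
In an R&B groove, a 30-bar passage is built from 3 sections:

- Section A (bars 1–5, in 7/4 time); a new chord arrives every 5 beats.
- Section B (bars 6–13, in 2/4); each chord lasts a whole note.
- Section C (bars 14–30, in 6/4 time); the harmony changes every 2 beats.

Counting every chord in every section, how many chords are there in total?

A has 35 beats and chords last 5 each, so 7 chords.
B has 16 beats and chords last 4 each, so 4 chords.
C has 102 beats and chords last 2 each, so 51 chords.
Total: 7 + 4 + 51 = 62.

62 chords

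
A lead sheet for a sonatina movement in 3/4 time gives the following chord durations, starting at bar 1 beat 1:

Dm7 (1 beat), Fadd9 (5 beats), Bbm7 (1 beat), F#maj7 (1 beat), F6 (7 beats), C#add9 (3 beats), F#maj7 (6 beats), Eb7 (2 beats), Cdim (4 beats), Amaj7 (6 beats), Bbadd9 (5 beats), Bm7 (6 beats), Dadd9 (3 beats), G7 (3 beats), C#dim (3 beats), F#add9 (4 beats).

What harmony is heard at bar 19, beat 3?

Beat 3 of bar 19 is beat (19−1)×3 + 3 = 57 overall.
Running totals: Dm7 ends at 1, Fadd9 ends at 6, Bbm7 ends at 7, F#maj7 ends at 8, F6 ends at 15, C#add9 ends at 18, F#maj7 ends at 24, Eb7 ends at 26, Cdim ends at 30, Amaj7 ends at 36, Bbadd9 ends at 41, Bm7 ends at 47, Dadd9 ends at 50, G7 ends at 53, C#dim ends at 56, F#add9 ends at 60.
Beat 57 falls within F#add9.

F#add9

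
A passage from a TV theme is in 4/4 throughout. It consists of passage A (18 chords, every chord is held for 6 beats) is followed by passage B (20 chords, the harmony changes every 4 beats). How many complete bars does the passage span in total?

A: 18 × 6 = 108 beats = 27 bars.
B: 20 × 4 = 80 beats = 20 bars.
Total: 27 + 20 = 47 bars.

47 bars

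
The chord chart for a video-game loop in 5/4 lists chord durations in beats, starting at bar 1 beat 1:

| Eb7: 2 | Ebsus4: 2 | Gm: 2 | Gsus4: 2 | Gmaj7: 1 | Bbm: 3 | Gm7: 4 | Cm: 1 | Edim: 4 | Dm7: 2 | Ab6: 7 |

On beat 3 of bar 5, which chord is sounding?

Dm7

Beat 3 of bar 5 is beat (5−1)×5 + 3 = 23 overall.
Running totals: Eb7 ends at 2, Ebsus4 ends at 4, Gm ends at 6, Gsus4 ends at 8, Gmaj7 ends at 9, Bbm ends at 12, Gm7 ends at 16, Cm ends at 17, Edim ends at 21, Dm7 ends at 23.
Beat 23 falls within Dm7.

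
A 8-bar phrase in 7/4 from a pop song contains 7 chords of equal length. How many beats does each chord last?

8 bars × 7 beats/bar = 56 beats total.
56 beats ÷ 7 chords = 8 beats per chord.

8 beats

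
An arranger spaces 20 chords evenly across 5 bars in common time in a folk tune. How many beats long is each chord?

5 bars × 4 beats/bar = 20 beats total.
20 beats ÷ 20 chords = 1 beats per chord.
(That is a quarter note.)

1 beat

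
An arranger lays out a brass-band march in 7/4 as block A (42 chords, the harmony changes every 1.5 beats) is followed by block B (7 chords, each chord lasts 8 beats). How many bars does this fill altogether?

17 bars

A: 42 × 1.5 = 63 beats = 9 bars.
B: 7 × 8 = 56 beats = 8 bars.
Total: 9 + 8 = 17 bars.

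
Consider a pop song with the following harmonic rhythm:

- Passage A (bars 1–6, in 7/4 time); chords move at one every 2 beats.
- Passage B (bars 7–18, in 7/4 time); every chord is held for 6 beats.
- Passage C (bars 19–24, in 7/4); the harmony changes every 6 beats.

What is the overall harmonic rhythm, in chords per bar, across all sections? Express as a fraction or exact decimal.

A: 6 × 7 = 42 beats ÷ 2 = 21 chords.
B: 12 × 7 = 84 beats ÷ 6 = 14 chords.
C: 6 × 7 = 42 beats ÷ 6 = 7 chords.
Overall: 42 chords over 24 bars → 42/24 = 1.75 chords per bar.

1.75 chords per bar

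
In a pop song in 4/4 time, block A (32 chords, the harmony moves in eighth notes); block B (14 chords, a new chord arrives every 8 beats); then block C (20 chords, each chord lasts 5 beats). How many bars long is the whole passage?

57 bars

A: 32 × 0.5 = 16 beats = 4 bars.
B: 14 × 8 = 112 beats = 28 bars.
C: 20 × 5 = 100 beats = 25 bars.
Total: 4 + 28 + 25 = 57 bars.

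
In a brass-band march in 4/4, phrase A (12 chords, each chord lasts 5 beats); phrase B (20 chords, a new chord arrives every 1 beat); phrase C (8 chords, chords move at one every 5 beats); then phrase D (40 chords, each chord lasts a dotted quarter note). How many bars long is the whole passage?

45 bars

A: 12 × 5 = 60 beats = 15 bars.
B: 20 × 1 = 20 beats = 5 bars.
C: 8 × 5 = 40 beats = 10 bars.
D: 40 × 1.5 = 60 beats = 15 bars.
Total: 15 + 5 + 10 + 15 = 45 bars.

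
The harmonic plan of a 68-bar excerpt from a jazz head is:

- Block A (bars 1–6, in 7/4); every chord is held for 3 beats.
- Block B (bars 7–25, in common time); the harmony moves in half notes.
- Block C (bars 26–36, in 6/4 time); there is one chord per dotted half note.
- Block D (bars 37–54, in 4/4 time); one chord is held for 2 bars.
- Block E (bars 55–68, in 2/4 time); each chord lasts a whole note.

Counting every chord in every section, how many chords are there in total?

A: 6·7 = 42 beats, 42/3 = 14 chords.
B: 19·4 = 76 beats, 76/2 = 38 chords.
C: 11·6 = 66 beats, 66/3 = 22 chords.
D: 18·4 = 72 beats, 72/8 = 9 chords.
E: 14·2 = 28 beats, 28/4 = 7 chords.
Total: 14 + 38 + 22 + 9 + 7 = 90.

90 chords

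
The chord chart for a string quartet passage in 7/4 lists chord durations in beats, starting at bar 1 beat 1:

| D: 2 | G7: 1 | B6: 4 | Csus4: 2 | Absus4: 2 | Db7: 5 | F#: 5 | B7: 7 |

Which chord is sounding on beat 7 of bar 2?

Beat 7 of bar 2 is beat (2−1)×7 + 7 = 14 overall.
Running totals: D ends at 2, G7 ends at 3, B6 ends at 7, Csus4 ends at 9, Absus4 ends at 11, Db7 ends at 16.
Beat 14 falls within Db7.

Db7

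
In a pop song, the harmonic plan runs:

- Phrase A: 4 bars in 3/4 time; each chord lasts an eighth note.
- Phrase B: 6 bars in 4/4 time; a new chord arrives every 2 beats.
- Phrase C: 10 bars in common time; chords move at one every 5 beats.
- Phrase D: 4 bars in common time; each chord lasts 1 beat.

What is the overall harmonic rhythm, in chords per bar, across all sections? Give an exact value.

2.5 chords per bar

A: 4 bars of 3 beats is 12 beats; at 0.5 beats each that's 24 chords.
B: 6 bars of 4 beats is 24 beats; at 2 beats each that's 12 chords.
C: 10 bars of 4 beats is 40 beats; at 5 beats each that's 8 chords.
D: 4 bars of 4 beats is 16 beats; at 1 beat each that's 16 chords.
Overall: 60 chords over 24 bars → 60/24 = 2.5 chords per bar.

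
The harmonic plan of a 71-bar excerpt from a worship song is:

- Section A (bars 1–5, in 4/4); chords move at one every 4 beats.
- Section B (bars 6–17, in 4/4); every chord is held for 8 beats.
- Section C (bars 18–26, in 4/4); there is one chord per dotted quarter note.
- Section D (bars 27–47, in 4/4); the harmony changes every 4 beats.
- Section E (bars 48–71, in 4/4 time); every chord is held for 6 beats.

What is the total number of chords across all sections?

72 chords

A: 5 bars × 4 beats = 20 beats; 4 beats/chord → 5 chords.
B: 12 bars × 4 beats = 48 beats; 8 beats/chord → 6 chords.
C: 9 bars × 4 beats = 36 beats; 1.5 beats/chord → 24 chords.
D: 21 bars × 4 beats = 84 beats; 4 beats/chord → 21 chords.
E: 24 bars × 4 beats = 96 beats; 6 beats/chord → 16 chords.
Total: 5 + 6 + 24 + 21 + 16 = 72.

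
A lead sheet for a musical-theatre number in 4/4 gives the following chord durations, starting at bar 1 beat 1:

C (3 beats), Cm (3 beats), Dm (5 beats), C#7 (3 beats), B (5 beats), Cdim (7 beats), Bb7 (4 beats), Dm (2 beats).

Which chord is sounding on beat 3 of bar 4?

Beat 3 of bar 4 is beat (4−1)×4 + 3 = 15 overall.
Running totals: C ends at 3, Cm ends at 6, Dm ends at 11, C#7 ends at 14, B ends at 19.
Beat 15 falls within B.

B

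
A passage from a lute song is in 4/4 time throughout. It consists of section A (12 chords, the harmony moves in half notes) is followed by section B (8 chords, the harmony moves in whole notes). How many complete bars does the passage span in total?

A: 12 × 2 = 24 beats = 6 bars.
B: 8 × 4 = 32 beats = 8 bars.
Total: 6 + 8 = 14 bars.

14 bars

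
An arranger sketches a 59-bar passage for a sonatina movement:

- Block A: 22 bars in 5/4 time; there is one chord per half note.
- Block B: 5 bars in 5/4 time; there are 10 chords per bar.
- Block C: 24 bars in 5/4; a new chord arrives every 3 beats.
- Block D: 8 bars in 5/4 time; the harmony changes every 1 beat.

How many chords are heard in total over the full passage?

A: 22·5 = 110 beats, 110/2 = 55 chords.
B: 5·5 = 25 beats, 25/0.5 = 50 chords.
C: 24·5 = 120 beats, 120/3 = 40 chords.
D: 8·5 = 40 beats, 40/1 = 40 chords.
Total: 55 + 50 + 40 + 40 = 185.

185 chords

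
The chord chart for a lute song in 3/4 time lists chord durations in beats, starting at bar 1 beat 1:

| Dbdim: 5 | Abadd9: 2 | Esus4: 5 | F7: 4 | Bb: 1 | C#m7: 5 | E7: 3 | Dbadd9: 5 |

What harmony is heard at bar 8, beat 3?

Beat 3 of bar 8 is beat (8−1)×3 + 3 = 24 overall.
Running totals: Dbdim ends at 5, Abadd9 ends at 7, Esus4 ends at 12, F7 ends at 16, Bb ends at 17, C#m7 ends at 22, E7 ends at 25.
Beat 24 falls within E7.

E7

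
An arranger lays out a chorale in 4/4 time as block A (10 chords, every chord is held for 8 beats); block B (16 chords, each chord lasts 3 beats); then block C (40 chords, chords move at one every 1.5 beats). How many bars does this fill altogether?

A: 10 × 8 = 80 beats = 20 bars.
B: 16 × 3 = 48 beats = 12 bars.
C: 40 × 1.5 = 60 beats = 15 bars.
Total: 20 + 12 + 15 = 47 bars.

47 bars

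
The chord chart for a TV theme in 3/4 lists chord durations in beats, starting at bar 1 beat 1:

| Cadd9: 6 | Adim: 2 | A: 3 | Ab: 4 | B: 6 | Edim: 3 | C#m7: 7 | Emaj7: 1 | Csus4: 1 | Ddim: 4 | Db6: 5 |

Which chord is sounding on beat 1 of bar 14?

Beat 1 of bar 14 is beat (14−1)×3 + 1 = 40 overall.
Running totals: Cadd9 ends at 6, Adim ends at 8, A ends at 11, Ab ends at 15, B ends at 21, Edim ends at 24, C#m7 ends at 31, Emaj7 ends at 32, Csus4 ends at 33, Ddim ends at 37, Db6 ends at 42.
Beat 40 falls within Db6.

Db6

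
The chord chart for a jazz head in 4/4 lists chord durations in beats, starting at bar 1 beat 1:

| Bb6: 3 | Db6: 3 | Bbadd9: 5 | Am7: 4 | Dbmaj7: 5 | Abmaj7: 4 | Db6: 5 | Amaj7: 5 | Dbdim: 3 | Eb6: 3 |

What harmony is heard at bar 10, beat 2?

Eb6

Beat 2 of bar 10 is beat (10−1)×4 + 2 = 38 overall.
Running totals: Bb6 ends at 3, Db6 ends at 6, Bbadd9 ends at 11, Am7 ends at 15, Dbmaj7 ends at 20, Abmaj7 ends at 24, Db6 ends at 29, Amaj7 ends at 34, Dbdim ends at 37, Eb6 ends at 40.
Beat 38 falls within Eb6.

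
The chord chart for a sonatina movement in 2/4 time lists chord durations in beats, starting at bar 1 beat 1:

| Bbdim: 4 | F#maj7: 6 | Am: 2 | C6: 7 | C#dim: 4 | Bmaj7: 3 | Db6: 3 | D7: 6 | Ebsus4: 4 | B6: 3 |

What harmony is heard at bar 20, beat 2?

Beat 2 of bar 20 is beat (20−1)×2 + 2 = 40 overall.
Running totals: Bbdim ends at 4, F#maj7 ends at 10, Am ends at 12, C6 ends at 19, C#dim ends at 23, Bmaj7 ends at 26, Db6 ends at 29, D7 ends at 35, Ebsus4 ends at 39, B6 ends at 42.
Beat 40 falls within B6.

B6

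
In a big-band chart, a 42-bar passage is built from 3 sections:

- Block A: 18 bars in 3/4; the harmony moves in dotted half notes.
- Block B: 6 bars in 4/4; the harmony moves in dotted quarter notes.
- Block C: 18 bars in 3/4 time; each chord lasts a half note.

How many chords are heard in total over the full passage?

A: 18·3 = 54 beats, 54/3 = 18 chords.
B: 6·4 = 24 beats, 24/1.5 = 16 chords.
C: 18·3 = 54 beats, 54/2 = 27 chords.
Total: 18 + 16 + 27 = 61.

61 chords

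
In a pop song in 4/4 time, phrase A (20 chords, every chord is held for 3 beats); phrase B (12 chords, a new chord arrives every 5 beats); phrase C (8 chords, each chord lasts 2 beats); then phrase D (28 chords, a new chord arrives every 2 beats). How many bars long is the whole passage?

48 bars

A: 20 × 3 = 60 beats = 15 bars.
B: 12 × 5 = 60 beats = 15 bars.
C: 8 × 2 = 16 beats = 4 bars.
D: 28 × 2 = 56 beats = 14 bars.
Total: 15 + 15 + 4 + 14 = 48 bars.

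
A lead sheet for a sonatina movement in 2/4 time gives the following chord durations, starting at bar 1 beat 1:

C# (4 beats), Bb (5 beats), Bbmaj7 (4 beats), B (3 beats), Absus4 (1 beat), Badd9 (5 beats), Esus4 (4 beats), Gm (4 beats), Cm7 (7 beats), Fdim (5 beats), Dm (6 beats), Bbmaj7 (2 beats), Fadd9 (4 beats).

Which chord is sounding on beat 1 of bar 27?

Beat 1 of bar 27 is beat (27−1)×2 + 1 = 53 overall.
Running totals: C# ends at 4, Bb ends at 9, Bbmaj7 ends at 13, B ends at 16, Absus4 ends at 17, Badd9 ends at 22, Esus4 ends at 26, Gm ends at 30, Cm7 ends at 37, Fdim ends at 42, Dm ends at 48, Bbmaj7 ends at 50, Fadd9 ends at 54.
Beat 53 falls within Fadd9.

Fadd9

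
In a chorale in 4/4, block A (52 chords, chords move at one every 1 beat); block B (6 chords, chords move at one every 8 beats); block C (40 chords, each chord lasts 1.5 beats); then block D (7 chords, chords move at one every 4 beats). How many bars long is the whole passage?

47 bars

A: 52 × 1 = 52 beats = 13 bars.
B: 6 × 8 = 48 beats = 12 bars.
C: 40 × 1.5 = 60 beats = 15 bars.
D: 7 × 4 = 28 beats = 7 bars.
Total: 13 + 12 + 15 + 7 = 47 bars.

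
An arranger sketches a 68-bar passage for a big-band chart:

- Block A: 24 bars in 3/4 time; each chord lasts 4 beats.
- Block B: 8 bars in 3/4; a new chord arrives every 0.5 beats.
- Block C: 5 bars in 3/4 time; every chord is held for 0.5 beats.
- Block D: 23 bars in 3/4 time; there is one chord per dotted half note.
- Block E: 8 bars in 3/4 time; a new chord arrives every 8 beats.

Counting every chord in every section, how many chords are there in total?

122 chords

A has 72 beats and chords last 4 each, so 18 chords.
B has 24 beats and chords last 0.5 each, so 48 chords.
C has 15 beats and chords last 0.5 each, so 30 chords.
D has 69 beats and chords last 3 each, so 23 chords.
E has 24 beats and chords last 8 each, so 3 chords.
Total: 18 + 48 + 30 + 23 + 3 = 122.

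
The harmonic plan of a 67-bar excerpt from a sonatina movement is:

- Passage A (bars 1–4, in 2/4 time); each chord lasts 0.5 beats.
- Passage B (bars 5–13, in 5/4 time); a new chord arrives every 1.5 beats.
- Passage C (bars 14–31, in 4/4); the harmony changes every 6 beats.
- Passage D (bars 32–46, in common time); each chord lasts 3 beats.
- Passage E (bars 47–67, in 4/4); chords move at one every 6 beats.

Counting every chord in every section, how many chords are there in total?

A: 4 bars × 2 beats = 8 beats; 0.5 beats/chord → 16 chords.
B: 9 bars × 5 beats = 45 beats; 1.5 beats/chord → 30 chords.
C: 18 bars × 4 beats = 72 beats; 6 beats/chord → 12 chords.
D: 15 bars × 4 beats = 60 beats; 3 beats/chord → 20 chords.
E: 21 bars × 4 beats = 84 beats; 6 beats/chord → 14 chords.
Total: 16 + 30 + 12 + 20 + 14 = 92.

92 chords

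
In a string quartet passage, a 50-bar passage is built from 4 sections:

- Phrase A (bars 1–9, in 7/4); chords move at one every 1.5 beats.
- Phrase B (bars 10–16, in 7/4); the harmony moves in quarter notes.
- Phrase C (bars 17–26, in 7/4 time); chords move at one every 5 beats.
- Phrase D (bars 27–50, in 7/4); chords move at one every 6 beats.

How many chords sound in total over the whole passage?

133 chords

A: 9·7 = 63 beats, 63/1.5 = 42 chords.
B: 7·7 = 49 beats, 49/1 = 49 chords.
C: 10·7 = 70 beats, 70/5 = 14 chords.
D: 24·7 = 168 beats, 168/6 = 28 chords.
Total: 42 + 49 + 14 + 28 = 133.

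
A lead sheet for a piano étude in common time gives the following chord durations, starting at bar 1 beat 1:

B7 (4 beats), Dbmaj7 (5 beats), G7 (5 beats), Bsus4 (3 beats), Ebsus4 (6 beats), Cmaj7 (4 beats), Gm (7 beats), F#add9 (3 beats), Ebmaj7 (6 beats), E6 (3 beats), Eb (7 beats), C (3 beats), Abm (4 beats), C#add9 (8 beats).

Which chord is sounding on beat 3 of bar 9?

Beat 3 of bar 9 is beat (9−1)×4 + 3 = 35 overall.
Running totals: B7 ends at 4, Dbmaj7 ends at 9, G7 ends at 14, Bsus4 ends at 17, Ebsus4 ends at 23, Cmaj7 ends at 27, Gm ends at 34, F#add9 ends at 37.
Beat 35 falls within F#add9.

F#add9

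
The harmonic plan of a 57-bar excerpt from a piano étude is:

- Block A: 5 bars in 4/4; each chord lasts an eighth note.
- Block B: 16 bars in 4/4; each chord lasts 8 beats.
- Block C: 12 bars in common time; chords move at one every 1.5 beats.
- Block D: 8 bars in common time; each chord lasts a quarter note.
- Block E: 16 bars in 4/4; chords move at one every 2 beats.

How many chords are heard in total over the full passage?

A: 5 bars × 4 beats = 20 beats; 0.5 beats/chord → 40 chords.
B: 16 bars × 4 beats = 64 beats; 8 beats/chord → 8 chords.
C: 12 bars × 4 beats = 48 beats; 1.5 beats/chord → 32 chords.
D: 8 bars × 4 beats = 32 beats; 1 beat/chord → 32 chords.
E: 16 bars × 4 beats = 64 beats; 2 beats/chord → 32 chords.
Total: 40 + 8 + 32 + 32 + 32 = 144.

144 chords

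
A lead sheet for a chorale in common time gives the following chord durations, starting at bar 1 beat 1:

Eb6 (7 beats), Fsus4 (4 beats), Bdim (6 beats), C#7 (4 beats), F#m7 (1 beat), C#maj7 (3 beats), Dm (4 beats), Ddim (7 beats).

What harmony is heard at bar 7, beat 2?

Dm

Beat 2 of bar 7 is beat (7−1)×4 + 2 = 26 overall.
Running totals: Eb6 ends at 7, Fsus4 ends at 11, Bdim ends at 17, C#7 ends at 21, F#m7 ends at 22, C#maj7 ends at 25, Dm ends at 29.
Beat 26 falls within Dm.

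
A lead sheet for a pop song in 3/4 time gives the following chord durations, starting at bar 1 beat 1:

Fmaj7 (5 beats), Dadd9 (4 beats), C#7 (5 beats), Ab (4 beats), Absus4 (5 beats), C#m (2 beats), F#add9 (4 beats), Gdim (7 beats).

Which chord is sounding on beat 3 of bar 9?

Beat 3 of bar 9 is beat (9−1)×3 + 3 = 27 overall.
Running totals: Fmaj7 ends at 5, Dadd9 ends at 9, C#7 ends at 14, Ab ends at 18, Absus4 ends at 23, C#m ends at 25, F#add9 ends at 29.
Beat 27 falls within F#add9.

F#add9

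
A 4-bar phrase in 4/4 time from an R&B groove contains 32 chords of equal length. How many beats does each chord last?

0.5 beats

4 bars × 4 beats/bar = 16 beats total.
16 beats ÷ 32 chords = 0.5 beats per chord.
(That is an eighth note.)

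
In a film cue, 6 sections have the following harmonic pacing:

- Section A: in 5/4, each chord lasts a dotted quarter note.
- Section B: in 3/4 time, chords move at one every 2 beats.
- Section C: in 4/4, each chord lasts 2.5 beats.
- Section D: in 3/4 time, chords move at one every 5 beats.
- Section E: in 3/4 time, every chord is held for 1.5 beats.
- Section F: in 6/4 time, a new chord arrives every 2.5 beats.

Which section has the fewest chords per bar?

Section D

A: each chord is 1.5 beats in 5/4, so 10/3 per bar.
B: each chord is 2 beats in 3/4, so 1.5 per bar.
C: each chord is 2.5 beats in 4/4, so 1.6 per bar.
D: each chord is 5 beats in 3/4, so 0.6 per bar.
E: each chord is 1.5 beats in 3/4, so 2 per bar.
F: each chord is 2.5 beats in 6/4, so 2.4 per bar.
Slowest is D at 0.6 chords/bar.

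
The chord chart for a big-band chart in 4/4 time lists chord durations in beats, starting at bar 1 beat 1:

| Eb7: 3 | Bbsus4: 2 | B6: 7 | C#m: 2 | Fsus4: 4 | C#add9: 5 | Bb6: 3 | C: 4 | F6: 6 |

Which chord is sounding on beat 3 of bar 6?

Beat 3 of bar 6 is beat (6−1)×4 + 3 = 23 overall.
Running totals: Eb7 ends at 3, Bbsus4 ends at 5, B6 ends at 12, C#m ends at 14, Fsus4 ends at 18, C#add9 ends at 23.
Beat 23 falls within C#add9.

C#add9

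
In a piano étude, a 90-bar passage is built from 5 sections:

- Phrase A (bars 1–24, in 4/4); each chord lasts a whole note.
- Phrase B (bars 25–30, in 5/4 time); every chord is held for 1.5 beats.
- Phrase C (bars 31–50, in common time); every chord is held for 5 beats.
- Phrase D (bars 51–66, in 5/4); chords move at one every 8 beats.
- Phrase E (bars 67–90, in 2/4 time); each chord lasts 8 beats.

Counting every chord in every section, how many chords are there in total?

76 chords

A has 96 beats and chords last 4 each, so 24 chords.
B has 30 beats and chords last 1.5 each, so 20 chords.
C has 80 beats and chords last 5 each, so 16 chords.
D has 80 beats and chords last 8 each, so 10 chords.
E has 48 beats and chords last 8 each, so 6 chords.
Total: 24 + 20 + 16 + 10 + 6 = 76.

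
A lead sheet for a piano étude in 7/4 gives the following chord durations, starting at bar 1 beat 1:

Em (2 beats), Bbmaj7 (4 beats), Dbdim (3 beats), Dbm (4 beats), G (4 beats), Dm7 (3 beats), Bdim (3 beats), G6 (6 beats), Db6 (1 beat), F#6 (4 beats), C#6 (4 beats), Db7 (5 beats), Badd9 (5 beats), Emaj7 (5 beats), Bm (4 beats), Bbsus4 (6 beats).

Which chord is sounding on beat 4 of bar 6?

Db7

Beat 4 of bar 6 is beat (6−1)×7 + 4 = 39 overall.
Running totals: Em ends at 2, Bbmaj7 ends at 6, Dbdim ends at 9, Dbm ends at 13, G ends at 17, Dm7 ends at 20, Bdim ends at 23, G6 ends at 29, Db6 ends at 30, F#6 ends at 34, C#6 ends at 38, Db7 ends at 43.
Beat 39 falls within Db7.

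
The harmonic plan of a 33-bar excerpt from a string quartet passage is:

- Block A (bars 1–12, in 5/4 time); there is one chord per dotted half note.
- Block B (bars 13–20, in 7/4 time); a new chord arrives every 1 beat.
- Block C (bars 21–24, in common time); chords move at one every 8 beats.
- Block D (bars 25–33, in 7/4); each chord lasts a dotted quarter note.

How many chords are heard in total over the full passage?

120 chords

A: 12 bars × 5 beats = 60 beats; 3 beats/chord → 20 chords.
B: 8 bars × 7 beats = 56 beats; 1 beat/chord → 56 chords.
C: 4 bars × 4 beats = 16 beats; 8 beats/chord → 2 chords.
D: 9 bars × 7 beats = 63 beats; 1.5 beats/chord → 42 chords.
Total: 20 + 56 + 2 + 42 = 120.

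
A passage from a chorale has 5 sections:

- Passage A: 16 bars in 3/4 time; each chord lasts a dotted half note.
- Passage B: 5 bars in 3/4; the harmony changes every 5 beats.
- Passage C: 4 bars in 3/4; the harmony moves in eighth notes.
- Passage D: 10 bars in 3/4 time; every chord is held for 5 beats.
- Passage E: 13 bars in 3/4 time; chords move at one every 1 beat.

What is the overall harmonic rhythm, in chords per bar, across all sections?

A: 16 × 3 = 48 beats ÷ 3 = 16 chords.
B: 5 × 3 = 15 beats ÷ 5 = 3 chords.
C: 4 × 3 = 12 beats ÷ 0.5 = 24 chords.
D: 10 × 3 = 30 beats ÷ 5 = 6 chords.
E: 13 × 3 = 39 beats ÷ 1 = 39 chords.
Overall: 88 chords over 48 bars → 88/48 = 11/6 chords per bar.

11/6 chords per bar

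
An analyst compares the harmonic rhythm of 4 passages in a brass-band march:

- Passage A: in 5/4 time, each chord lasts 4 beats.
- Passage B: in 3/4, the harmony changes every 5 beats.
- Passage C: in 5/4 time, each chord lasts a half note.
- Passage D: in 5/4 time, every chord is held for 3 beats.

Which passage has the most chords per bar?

A: each chord is 4 beats in 5/4, so 1.25 per bar.
B: each chord is 5 beats in 3/4, so 0.6 per bar.
C: each chord is 2 beats in 5/4, so 2.5 per bar.
D: each chord is 3 beats in 5/4, so 5/3 per bar.
Fastest is C at 2.5 chords/bar.

Passage C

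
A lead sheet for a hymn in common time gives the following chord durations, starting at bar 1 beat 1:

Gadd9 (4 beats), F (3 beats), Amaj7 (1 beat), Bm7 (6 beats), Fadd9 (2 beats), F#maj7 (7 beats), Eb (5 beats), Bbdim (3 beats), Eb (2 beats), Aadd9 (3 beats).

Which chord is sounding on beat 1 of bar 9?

Eb

Beat 1 of bar 9 is beat (9−1)×4 + 1 = 33 overall.
Running totals: Gadd9 ends at 4, F ends at 7, Amaj7 ends at 8, Bm7 ends at 14, Fadd9 ends at 16, F#maj7 ends at 23, Eb ends at 28, Bbdim ends at 31, Eb ends at 33.
Beat 33 falls within Eb.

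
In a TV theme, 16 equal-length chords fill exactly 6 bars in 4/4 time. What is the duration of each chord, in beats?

6 bars × 4 beats/bar = 24 beats total.
24 beats ÷ 16 chords = 1.5 beats per chord.
(That is a dotted quarter note.)

1.5 beats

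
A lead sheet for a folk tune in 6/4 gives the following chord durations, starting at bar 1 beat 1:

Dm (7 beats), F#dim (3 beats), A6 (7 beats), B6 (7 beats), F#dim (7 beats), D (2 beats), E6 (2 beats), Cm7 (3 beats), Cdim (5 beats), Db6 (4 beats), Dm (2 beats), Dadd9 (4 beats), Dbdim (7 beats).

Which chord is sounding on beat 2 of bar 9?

Beat 2 of bar 9 is beat (9−1)×6 + 2 = 50 overall.
Running totals: Dm ends at 7, F#dim ends at 10, A6 ends at 17, B6 ends at 24, F#dim ends at 31, D ends at 33, E6 ends at 35, Cm7 ends at 38, Cdim ends at 43, Db6 ends at 47, Dm ends at 49, Dadd9 ends at 53.
Beat 50 falls within Dadd9.

Dadd9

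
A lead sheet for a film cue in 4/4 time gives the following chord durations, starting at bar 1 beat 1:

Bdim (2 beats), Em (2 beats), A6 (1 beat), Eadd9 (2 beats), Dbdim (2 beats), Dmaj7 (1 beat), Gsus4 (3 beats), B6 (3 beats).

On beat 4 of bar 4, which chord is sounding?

Beat 4 of bar 4 is beat (4−1)×4 + 4 = 16 overall.
Running totals: Bdim ends at 2, Em ends at 4, A6 ends at 5, Eadd9 ends at 7, Dbdim ends at 9, Dmaj7 ends at 10, Gsus4 ends at 13, B6 ends at 16.
Beat 16 falls within B6.

B6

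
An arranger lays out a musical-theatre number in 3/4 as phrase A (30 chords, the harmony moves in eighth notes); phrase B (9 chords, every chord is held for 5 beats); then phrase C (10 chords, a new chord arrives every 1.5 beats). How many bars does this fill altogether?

25 bars

A: 30 × 0.5 = 15 beats = 5 bars.
B: 9 × 5 = 45 beats = 15 bars.
C: 10 × 1.5 = 15 beats = 5 bars.
Total: 5 + 15 + 5 = 25 bars.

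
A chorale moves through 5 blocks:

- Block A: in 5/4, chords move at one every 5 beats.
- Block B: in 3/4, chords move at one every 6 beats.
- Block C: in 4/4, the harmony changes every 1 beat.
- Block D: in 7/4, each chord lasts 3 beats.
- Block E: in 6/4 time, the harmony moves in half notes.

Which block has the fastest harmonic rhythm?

Block C

A: 5 beats/bar ÷ 5 beats/chord = 1 chord/bar.
B: 3 beats/bar ÷ 6 beats/chord = 0.5 chords/bar.
C: 4 beats/bar ÷ 1 beat/chord = 4 chords/bar.
D: 7 beats/bar ÷ 3 beats/chord = 7/3 chords/bar.
E: 6 beats/bar ÷ 2 beats/chord = 3 chords/bar.
Fastest is C at 4 chords/bar.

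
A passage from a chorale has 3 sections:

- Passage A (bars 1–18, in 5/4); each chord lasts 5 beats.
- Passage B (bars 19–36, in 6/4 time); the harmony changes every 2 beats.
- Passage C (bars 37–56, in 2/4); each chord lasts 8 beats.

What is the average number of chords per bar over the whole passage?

1.375 chords per bar

A: 18 × 5 = 90 beats ÷ 5 = 18 chords.
B: 18 × 6 = 108 beats ÷ 2 = 54 chords.
C: 20 × 2 = 40 beats ÷ 8 = 5 chords.
Overall: 77 chords over 56 bars → 77/56 = 1.375 chords per bar.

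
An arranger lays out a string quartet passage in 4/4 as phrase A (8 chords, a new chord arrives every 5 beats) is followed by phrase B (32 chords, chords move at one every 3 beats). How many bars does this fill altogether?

34 bars

A: 8 × 5 = 40 beats = 10 bars.
B: 32 × 3 = 96 beats = 24 bars.
Total: 10 + 24 = 34 bars.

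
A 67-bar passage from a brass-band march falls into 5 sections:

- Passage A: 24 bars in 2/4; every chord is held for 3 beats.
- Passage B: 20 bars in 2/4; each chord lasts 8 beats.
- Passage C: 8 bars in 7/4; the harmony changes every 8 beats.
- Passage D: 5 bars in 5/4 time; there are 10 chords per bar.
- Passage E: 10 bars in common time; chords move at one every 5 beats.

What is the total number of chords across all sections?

A has 48 beats and chords last 3 each, so 16 chords.
B has 40 beats and chords last 8 each, so 5 chords.
C has 56 beats and chords last 8 each, so 7 chords.
D has 25 beats and chords last 0.5 each, so 50 chords.
E has 40 beats and chords last 5 each, so 8 chords.
Total: 16 + 5 + 7 + 50 + 8 = 86.

86 chords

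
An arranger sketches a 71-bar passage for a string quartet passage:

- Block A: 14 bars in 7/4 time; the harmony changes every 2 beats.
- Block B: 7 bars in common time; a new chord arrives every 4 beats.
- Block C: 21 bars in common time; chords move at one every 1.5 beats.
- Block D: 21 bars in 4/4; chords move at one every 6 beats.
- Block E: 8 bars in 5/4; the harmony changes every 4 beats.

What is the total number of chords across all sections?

136 chords

A has 98 beats and chords last 2 each, so 49 chords.
B has 28 beats and chords last 4 each, so 7 chords.
C has 84 beats and chords last 1.5 each, so 56 chords.
D has 84 beats and chords last 6 each, so 14 chords.
E has 40 beats and chords last 4 each, so 10 chords.
Total: 49 + 7 + 56 + 14 + 10 = 136.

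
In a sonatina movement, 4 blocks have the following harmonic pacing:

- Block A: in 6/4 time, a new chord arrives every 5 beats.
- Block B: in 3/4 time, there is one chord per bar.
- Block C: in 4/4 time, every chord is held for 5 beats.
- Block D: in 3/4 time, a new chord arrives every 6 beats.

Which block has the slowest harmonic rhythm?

A: each chord is 5 beats in 6/4, so 1.2 per bar.
B: each chord is 3 beats in 3/4, so 1 per bar.
C: each chord is 5 beats in 4/4, so 0.8 per bar.
D: each chord is 6 beats in 3/4, so 0.5 per bar.
Slowest is D at 0.5 chords/bar.

Block D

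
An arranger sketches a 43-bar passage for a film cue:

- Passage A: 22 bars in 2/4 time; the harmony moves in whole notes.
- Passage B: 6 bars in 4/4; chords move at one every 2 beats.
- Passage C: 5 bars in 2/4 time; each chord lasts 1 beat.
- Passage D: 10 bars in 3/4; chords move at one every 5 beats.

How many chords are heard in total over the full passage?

39 chords

A has 44 beats and chords last 4 each, so 11 chords.
B has 24 beats and chords last 2 each, so 12 chords.
C has 10 beats and chords last 1 each, so 10 chords.
D has 30 beats and chords last 5 each, so 6 chords.
Total: 11 + 12 + 10 + 6 = 39.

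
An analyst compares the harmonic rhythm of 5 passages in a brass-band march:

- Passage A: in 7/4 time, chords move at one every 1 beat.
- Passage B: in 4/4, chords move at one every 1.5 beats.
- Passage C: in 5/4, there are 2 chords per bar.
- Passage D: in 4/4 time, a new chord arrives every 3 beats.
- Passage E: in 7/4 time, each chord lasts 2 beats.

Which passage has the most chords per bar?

Passage A

A: 7 beats/bar ÷ 1 beat/chord = 7 chords/bar.
B: 4 beats/bar ÷ 1.5 beats/chord = 8/3 chords/bar.
C: 5 beats/bar ÷ 2.5 beats/chord = 2 chords/bar.
D: 4 beats/bar ÷ 3 beats/chord = 4/3 chords/bar.
E: 7 beats/bar ÷ 2 beats/chord = 3.5 chords/bar.
Fastest is A at 7 chords/bar.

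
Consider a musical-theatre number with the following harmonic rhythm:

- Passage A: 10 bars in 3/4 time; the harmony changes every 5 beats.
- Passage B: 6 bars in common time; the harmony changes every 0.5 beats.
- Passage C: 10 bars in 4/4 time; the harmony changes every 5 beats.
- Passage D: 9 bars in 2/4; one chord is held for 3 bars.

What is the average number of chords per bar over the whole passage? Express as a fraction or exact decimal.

13/7 chords per bar

A: 10 × 3 = 30 beats ÷ 5 = 6 chords.
B: 6 × 4 = 24 beats ÷ 0.5 = 48 chords.
C: 10 × 4 = 40 beats ÷ 5 = 8 chords.
D: 9 × 2 = 18 beats ÷ 6 = 3 chords.
Overall: 65 chords over 35 bars → 65/35 = 13/7 chords per bar.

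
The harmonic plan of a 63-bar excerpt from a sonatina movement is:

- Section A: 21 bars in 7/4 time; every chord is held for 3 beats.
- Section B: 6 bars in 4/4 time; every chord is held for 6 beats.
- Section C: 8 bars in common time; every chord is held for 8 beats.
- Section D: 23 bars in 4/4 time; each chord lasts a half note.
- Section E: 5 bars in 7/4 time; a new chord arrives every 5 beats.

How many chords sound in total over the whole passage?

A has 147 beats and chords last 3 each, so 49 chords.
B has 24 beats and chords last 6 each, so 4 chords.
C has 32 beats and chords last 8 each, so 4 chords.
D has 92 beats and chords last 2 each, so 46 chords.
E has 35 beats and chords last 5 each, so 7 chords.
Total: 49 + 4 + 4 + 46 + 7 = 110.

110 chords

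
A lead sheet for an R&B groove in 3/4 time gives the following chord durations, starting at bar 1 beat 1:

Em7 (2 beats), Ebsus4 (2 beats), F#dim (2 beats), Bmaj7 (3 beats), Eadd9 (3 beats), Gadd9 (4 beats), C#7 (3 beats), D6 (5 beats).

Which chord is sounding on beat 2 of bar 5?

Gadd9

Beat 2 of bar 5 is beat (5−1)×3 + 2 = 14 overall.
Running totals: Em7 ends at 2, Ebsus4 ends at 4, F#dim ends at 6, Bmaj7 ends at 9, Eadd9 ends at 12, Gadd9 ends at 16.
Beat 14 falls within Gadd9.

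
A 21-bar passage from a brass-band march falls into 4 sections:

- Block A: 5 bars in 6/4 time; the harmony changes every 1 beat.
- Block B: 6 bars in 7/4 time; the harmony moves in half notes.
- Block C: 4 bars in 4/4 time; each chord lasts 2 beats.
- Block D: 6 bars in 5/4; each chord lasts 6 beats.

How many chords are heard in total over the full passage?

64 chords

A: 5·6 = 30 beats, 30/1 = 30 chords.
B: 6·7 = 42 beats, 42/2 = 21 chords.
C: 4·4 = 16 beats, 16/2 = 8 chords.
D: 6·5 = 30 beats, 30/6 = 5 chords.
Total: 30 + 21 + 8 + 5 = 64.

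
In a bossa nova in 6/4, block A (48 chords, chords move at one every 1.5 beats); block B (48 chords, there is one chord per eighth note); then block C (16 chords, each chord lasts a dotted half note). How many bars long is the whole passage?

A: 48 × 1.5 = 72 beats = 12 bars.
B: 48 × 0.5 = 24 beats = 4 bars.
C: 16 × 3 = 48 beats = 8 bars.
Total: 12 + 4 + 8 = 24 bars.

24 bars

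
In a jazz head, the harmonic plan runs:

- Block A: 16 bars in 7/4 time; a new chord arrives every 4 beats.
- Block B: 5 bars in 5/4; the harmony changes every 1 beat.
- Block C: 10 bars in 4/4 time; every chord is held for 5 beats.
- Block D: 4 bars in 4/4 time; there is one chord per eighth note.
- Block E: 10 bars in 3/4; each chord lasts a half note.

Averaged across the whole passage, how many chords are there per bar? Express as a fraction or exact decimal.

A: 16 × 7 = 112 beats ÷ 4 = 28 chords.
B: 5 × 5 = 25 beats ÷ 1 = 25 chords.
C: 10 × 4 = 40 beats ÷ 5 = 8 chords.
D: 4 × 4 = 16 beats ÷ 0.5 = 32 chords.
E: 10 × 3 = 30 beats ÷ 2 = 15 chords.
Overall: 108 chords over 45 bars → 108/45 = 2.4 chords per bar.

2.4 chords per bar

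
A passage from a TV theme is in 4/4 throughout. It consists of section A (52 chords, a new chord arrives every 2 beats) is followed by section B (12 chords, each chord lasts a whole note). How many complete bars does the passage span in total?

38 bars

A: 52 × 2 = 104 beats = 26 bars.
B: 12 × 4 = 48 beats = 12 bars.
Total: 26 + 12 = 38 bars.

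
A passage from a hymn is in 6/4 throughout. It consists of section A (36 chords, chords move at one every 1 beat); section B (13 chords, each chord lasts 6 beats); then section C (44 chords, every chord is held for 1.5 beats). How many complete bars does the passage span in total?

A: 36 × 1 = 36 beats = 6 bars.
B: 13 × 6 = 78 beats = 13 bars.
C: 44 × 1.5 = 66 beats = 11 bars.
Total: 6 + 13 + 11 = 30 bars.

30 bars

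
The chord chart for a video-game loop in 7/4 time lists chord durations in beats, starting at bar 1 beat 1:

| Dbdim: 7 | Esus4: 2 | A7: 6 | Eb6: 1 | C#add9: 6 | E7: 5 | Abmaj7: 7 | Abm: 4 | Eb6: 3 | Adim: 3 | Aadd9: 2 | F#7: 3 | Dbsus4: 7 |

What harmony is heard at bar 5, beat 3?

Abmaj7

Beat 3 of bar 5 is beat (5−1)×7 + 3 = 31 overall.
Running totals: Dbdim ends at 7, Esus4 ends at 9, A7 ends at 15, Eb6 ends at 16, C#add9 ends at 22, E7 ends at 27, Abmaj7 ends at 34.
Beat 31 falls within Abmaj7.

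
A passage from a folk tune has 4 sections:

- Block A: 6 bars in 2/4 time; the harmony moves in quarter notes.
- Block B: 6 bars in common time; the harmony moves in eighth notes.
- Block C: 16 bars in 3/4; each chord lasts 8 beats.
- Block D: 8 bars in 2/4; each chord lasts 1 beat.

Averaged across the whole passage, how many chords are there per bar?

41/18 chords per bar

A: 6 × 2 = 12 beats ÷ 1 = 12 chords.
B: 6 × 4 = 24 beats ÷ 0.5 = 48 chords.
C: 16 × 3 = 48 beats ÷ 8 = 6 chords.
D: 8 × 2 = 16 beats ÷ 1 = 16 chords.
Overall: 82 chords over 36 bars → 82/36 = 41/18 chords per bar.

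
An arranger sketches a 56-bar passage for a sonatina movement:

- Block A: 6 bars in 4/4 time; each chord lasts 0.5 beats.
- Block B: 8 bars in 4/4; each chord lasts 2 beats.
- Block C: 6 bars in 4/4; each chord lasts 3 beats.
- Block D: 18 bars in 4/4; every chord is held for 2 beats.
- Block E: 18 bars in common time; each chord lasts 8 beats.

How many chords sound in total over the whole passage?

A: 6 bars × 4 beats = 24 beats; 0.5 beats/chord → 48 chords.
B: 8 bars × 4 beats = 32 beats; 2 beats/chord → 16 chords.
C: 6 bars × 4 beats = 24 beats; 3 beats/chord → 8 chords.
D: 18 bars × 4 beats = 72 beats; 2 beats/chord → 36 chords.
E: 18 bars × 4 beats = 72 beats; 8 beats/chord → 9 chords.
Total: 48 + 16 + 8 + 36 + 9 = 117.

117 chords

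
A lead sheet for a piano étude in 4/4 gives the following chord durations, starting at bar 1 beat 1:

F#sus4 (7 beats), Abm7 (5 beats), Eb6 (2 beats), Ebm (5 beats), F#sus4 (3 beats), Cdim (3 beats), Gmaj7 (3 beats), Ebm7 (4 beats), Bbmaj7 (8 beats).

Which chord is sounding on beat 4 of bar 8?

Ebm7

Beat 4 of bar 8 is beat (8−1)×4 + 4 = 32 overall.
Running totals: F#sus4 ends at 7, Abm7 ends at 12, Eb6 ends at 14, Ebm ends at 19, F#sus4 ends at 22, Cdim ends at 25, Gmaj7 ends at 28, Ebm7 ends at 32.
Beat 32 falls within Ebm7.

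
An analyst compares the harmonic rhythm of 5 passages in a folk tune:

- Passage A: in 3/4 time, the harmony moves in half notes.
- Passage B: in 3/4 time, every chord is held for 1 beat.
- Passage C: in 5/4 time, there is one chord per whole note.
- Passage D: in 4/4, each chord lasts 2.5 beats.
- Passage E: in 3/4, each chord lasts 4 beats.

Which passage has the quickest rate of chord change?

A: 3 beats/bar ÷ 2 beats/chord = 1.5 chords/bar.
B: 3 beats/bar ÷ 1 beat/chord = 3 chords/bar.
C: 5 beats/bar ÷ 4 beats/chord = 1.25 chords/bar.
D: 4 beats/bar ÷ 2.5 beats/chord = 1.6 chords/bar.
E: 3 beats/bar ÷ 4 beats/chord = 0.75 chords/bar.
Fastest is B at 3 chords/bar.

Passage B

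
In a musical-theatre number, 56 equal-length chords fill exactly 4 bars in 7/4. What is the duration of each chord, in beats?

0.5 beats

4 bars × 7 beats/bar = 28 beats total.
28 beats ÷ 56 chords = 0.5 beats per chord.
(That is an eighth note.)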